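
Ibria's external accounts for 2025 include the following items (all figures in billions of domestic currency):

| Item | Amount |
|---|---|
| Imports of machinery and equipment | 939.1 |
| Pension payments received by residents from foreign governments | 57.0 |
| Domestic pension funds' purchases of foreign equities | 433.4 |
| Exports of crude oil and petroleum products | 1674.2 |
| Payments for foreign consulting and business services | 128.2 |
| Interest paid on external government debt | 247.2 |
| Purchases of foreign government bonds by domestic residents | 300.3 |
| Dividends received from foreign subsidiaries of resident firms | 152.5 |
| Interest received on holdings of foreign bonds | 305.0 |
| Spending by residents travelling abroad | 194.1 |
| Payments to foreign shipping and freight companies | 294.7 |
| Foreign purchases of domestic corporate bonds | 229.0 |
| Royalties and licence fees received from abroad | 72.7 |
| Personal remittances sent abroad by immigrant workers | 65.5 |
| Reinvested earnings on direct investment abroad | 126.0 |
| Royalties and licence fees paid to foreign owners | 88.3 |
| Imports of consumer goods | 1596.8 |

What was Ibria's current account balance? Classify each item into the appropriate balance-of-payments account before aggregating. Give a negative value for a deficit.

Goods: -939.1 - 1596.8 + 1674.2 = -861.7
Services: -88.3 + 72.7 - 128.2 - 294.7 - 194.1 = -632.6
Primary income: -247.2 + 305.0 + 152.5 + 126.0 = 336.3
Secondary income: 57.0 - 65.5 = -8.5
Current account = (-861.7) + (-632.6) + 336.3 + (-8.5) = -1166.5
(Excluded from the current account — financial account: domestic pension funds' purchases of foreign equities 433.4, purchases of foreign government bonds by domestic residents 300.3, foreign purchases of domestic corporate bonds 229.0.)

-1166.5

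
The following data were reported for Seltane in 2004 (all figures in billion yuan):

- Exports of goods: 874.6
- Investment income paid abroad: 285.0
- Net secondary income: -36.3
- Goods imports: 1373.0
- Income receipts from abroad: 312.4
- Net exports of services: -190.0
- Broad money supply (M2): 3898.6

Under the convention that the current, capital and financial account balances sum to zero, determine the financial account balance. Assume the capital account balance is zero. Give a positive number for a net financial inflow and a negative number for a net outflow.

697.3

Goods balance = 874.6 - 1373.0 = -498.4
Services balance = -190.0
Trade balance (goods + services) = -498.4 + (-190.0) = -688.4
Net primary income = 312.4 - 285.0 = 27.4
Net secondary income = -36.3
Current account = -688.4 + 27.4 + (-36.3) = -697.3
Financial account = -(-697.3) = 697.3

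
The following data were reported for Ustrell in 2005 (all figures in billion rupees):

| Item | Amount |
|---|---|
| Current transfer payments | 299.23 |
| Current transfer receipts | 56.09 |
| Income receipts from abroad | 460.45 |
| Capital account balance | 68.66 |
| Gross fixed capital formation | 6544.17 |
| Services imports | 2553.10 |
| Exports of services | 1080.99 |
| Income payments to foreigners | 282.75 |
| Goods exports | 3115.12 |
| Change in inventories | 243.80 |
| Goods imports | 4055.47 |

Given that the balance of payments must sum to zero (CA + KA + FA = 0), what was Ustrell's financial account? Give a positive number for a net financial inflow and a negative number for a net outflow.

2409.24

Goods balance = 3115.12 - 4055.47 = -940.35
Services balance = 1080.99 - 2553.10 = -1472.11
Trade balance (goods + services) = -940.35 + (-1472.11) = -2412.46
Net primary income = 460.45 - 282.75 = 177.70
Net secondary income = 56.09 - 299.23 = -243.14
Current account = -2412.46 + 177.70 + (-243.14) = -2477.90
Financial account = -(-2477.90 + 68.66) = 2409.24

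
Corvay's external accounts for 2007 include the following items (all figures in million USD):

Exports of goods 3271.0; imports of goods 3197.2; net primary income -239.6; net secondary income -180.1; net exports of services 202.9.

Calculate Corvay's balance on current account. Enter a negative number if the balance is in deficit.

Goods balance = 3271.0 - 3197.2 = 73.8
Services balance = 202.9
Trade balance (goods + services) = 73.8 + 202.9 = 276.7
Net primary income = -239.6
Net secondary income = -180.1
Current account = 276.7 + (-239.6) + (-180.1) = -143.0

-143.0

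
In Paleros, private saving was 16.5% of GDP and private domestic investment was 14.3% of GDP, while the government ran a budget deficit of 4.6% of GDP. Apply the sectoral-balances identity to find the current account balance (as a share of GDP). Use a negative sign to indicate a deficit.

-2.4

By the sectoral-balances identity, CA = (S_private - I) + (T - G).
Private balance = 16.5 - 14.3 = 2.2
Government balance (T - G) = -4.6
CA = 2.2 + (-4.6) = -2.4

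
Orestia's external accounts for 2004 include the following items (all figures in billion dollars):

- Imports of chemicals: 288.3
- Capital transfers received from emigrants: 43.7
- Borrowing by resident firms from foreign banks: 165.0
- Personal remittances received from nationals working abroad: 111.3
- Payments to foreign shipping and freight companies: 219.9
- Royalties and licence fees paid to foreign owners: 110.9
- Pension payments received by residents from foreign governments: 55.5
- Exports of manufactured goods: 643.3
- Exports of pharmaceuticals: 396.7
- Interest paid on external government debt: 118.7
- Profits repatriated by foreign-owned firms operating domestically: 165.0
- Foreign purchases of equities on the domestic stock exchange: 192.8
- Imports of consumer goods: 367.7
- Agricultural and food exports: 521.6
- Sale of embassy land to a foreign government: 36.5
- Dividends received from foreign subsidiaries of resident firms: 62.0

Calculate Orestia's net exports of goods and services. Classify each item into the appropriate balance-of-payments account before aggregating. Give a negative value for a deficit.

574.8

Goods: -367.7 + 396.7 + 521.6 + 643.3 - 288.3 = 905.6
Services: -110.9 - 219.9 = -330.8
Trade balance = 905.6 + (-330.8) = 574.8
(Excluded from the trade balance — capital account: capital transfers received from emigrants 43.7, sale of embassy land to a foreign government 36.5; financial account: borrowing by resident firms from foreign banks 165.0, foreign purchases of equities on the domestic stock exchange 192.8; secondary income: personal remittances received from nationals working abroad 111.3, pension payments received by residents from foreign governments 55.5; primary income: interest paid on external government debt 118.7, profits repatriated by foreign-owned firms operating domestically 165.0, dividends received from foreign subsidiaries of resident firms 62.0.)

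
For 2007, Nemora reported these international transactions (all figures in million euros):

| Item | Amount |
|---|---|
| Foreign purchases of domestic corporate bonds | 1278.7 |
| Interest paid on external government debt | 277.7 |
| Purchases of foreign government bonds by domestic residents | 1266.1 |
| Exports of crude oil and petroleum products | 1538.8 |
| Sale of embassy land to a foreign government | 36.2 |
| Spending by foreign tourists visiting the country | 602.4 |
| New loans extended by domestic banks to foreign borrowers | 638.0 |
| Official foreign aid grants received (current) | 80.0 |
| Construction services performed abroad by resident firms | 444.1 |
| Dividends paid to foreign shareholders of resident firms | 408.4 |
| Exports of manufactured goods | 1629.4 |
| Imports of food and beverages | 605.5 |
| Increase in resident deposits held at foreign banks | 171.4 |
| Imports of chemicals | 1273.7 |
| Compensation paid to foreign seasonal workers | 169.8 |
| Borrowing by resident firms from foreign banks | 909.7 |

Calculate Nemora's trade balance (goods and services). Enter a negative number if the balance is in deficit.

Goods: -1273.7 - 605.5 + 1629.4 + 1538.8 = 1289.0
Services: 444.1 + 602.4 = 1046.5
Trade balance = 1289.0 + 1046.5 = 2335.5
(Excluded from the trade balance — financial account: foreign purchases of domestic corporate bonds 1278.7, purchases of foreign government bonds by domestic residents 1266.1, new loans extended by domestic banks to foreign borrowers 638.0, increase in resident deposits held at foreign banks 171.4, borrowing by resident firms from foreign banks 909.7; primary income: interest paid on external government debt 277.7, dividends paid to foreign shareholders of resident firms 408.4, compensation paid to foreign seasonal workers 169.8; capital account: sale of embassy land to a foreign government 36.2; secondary income: official foreign aid grants received (current) 80.0.)

2335.5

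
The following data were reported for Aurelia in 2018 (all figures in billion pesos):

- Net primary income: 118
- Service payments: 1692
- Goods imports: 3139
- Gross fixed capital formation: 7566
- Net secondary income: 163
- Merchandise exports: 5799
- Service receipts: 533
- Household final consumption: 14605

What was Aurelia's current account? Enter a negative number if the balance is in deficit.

Goods balance = 5799 - 3139 = 2660
Services balance = 533 - 1692 = -1159
Trade balance (goods + services) = 2660 + (-1159) = 1501
Net primary income = 118
Net secondary income = 163
Current account = 1501 + 118 + 163 = 1782

1782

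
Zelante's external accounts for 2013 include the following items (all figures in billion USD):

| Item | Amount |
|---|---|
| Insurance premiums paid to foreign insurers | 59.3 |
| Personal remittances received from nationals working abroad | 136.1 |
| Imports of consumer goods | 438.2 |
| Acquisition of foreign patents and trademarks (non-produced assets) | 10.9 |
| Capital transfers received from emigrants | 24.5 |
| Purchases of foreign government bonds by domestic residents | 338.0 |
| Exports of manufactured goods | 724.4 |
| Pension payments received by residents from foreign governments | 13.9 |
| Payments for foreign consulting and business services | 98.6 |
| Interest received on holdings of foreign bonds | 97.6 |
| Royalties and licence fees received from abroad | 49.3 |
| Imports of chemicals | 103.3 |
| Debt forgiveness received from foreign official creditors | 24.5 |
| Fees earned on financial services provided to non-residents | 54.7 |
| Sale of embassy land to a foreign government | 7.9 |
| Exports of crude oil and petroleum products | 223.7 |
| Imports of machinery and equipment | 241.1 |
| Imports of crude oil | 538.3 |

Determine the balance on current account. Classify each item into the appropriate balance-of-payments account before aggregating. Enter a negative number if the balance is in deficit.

Goods: -241.1 - 438.2 - 538.3 - 103.3 + 223.7 + 724.4 = -372.8
Services: -98.6 + 49.3 - 59.3 + 54.7 = -53.9
Primary income: 97.6
Secondary income: 136.1 + 13.9 = 150.0
Current account = (-372.8) + (-53.9) + 97.6 + 150.0 = -179.1
(Excluded from the current account — capital account: acquisition of foreign patents and trademarks (non-produced assets) 10.9, capital transfers received from emigrants 24.5, debt forgiveness received from foreign official creditors 24.5, sale of embassy land to a foreign government 7.9; financial account: purchases of foreign government bonds by domestic residents 338.0.)

-179.1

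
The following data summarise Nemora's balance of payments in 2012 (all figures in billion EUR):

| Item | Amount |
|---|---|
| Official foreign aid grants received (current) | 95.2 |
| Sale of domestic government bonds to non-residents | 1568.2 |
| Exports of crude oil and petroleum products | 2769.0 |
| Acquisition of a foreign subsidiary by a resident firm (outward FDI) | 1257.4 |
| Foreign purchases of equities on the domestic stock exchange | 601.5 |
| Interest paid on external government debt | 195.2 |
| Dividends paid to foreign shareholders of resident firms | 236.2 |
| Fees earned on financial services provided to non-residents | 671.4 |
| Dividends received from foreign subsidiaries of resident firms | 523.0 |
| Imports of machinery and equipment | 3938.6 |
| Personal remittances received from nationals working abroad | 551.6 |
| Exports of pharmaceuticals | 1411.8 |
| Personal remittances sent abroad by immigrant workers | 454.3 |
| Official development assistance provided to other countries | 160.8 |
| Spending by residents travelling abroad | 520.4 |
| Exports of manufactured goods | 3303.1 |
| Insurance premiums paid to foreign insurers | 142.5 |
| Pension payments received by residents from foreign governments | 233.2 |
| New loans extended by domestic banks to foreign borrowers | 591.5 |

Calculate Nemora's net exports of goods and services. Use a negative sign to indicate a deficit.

Goods: 2769.0 - 3938.6 + 3303.1 + 1411.8 = 3545.3
Services: -520.4 + 671.4 - 142.5 = 8.5
Trade balance = 3545.3 + 8.5 = 3553.8
(Excluded from the trade balance — secondary income: official foreign aid grants received (current) 95.2, personal remittances received from nationals working abroad 551.6, personal remittances sent abroad by immigrant workers 454.3, official development assistance provided to other countries 160.8, pension payments received by residents from foreign governments 233.2; financial account: sale of domestic government bonds to non-residents 1568.2, acquisition of a foreign subsidiary by a resident firm (outward FDI) 1257.4, foreign purchases of equities on the domestic stock exchange 601.5, new loans extended by domestic banks to foreign borrowers 591.5; primary income: interest paid on external government debt 195.2, dividends paid to foreign shareholders of resident firms 236.2, dividends received from foreign subsidiaries of resident firms 523.0.)

3553.8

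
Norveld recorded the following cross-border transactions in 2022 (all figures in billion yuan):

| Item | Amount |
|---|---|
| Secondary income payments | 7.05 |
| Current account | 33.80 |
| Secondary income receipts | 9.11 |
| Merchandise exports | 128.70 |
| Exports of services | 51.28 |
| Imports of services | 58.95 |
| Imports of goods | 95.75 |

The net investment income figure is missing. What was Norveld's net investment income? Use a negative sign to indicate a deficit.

6.46

Current account = goods balance + services balance + net primary income + net secondary income
Sum of the known components = 27.34
Net investment income = CA - (known components) = 33.80 - 27.34 = 6.46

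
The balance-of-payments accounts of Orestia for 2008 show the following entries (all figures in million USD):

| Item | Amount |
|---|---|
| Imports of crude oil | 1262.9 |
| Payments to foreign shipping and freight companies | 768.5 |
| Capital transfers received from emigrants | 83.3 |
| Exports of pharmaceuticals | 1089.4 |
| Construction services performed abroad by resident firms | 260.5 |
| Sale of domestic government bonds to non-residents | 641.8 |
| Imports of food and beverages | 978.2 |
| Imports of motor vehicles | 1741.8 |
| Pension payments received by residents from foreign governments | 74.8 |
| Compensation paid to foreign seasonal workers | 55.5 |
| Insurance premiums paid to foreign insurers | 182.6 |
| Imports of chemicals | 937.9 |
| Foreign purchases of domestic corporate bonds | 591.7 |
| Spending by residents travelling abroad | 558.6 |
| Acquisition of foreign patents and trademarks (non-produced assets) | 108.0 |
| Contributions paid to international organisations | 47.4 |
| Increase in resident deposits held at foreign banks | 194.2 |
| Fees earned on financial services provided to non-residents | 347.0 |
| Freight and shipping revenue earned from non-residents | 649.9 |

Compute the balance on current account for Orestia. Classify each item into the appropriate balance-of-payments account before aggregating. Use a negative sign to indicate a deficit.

-4111.8

Goods: 1089.4 - 937.9 - 1741.8 - 978.2 - 1262.9 = -3831.4
Services: -768.5 - 182.6 + 649.9 + 347.0 - 558.6 + 260.5 = -252.3
Primary income: -55.5
Secondary income: 74.8 - 47.4 = 27.4
Current account = (-3831.4) + (-252.3) + (-55.5) + 27.4 = -4111.8
(Excluded from the current account — capital account: capital transfers received from emigrants 83.3, acquisition of foreign patents and trademarks (non-produced assets) 108.0; financial account: sale of domestic government bonds to non-residents 641.8, foreign purchases of domestic corporate bonds 591.7, increase in resident deposits held at foreign banks 194.2.)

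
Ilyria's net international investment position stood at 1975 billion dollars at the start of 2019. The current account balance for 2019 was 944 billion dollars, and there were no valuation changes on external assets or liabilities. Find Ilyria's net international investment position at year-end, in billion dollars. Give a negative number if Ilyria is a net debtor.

With no valuation effects, change in NIIP = current account = 944
End-of-year NIIP = 1975 + 944 = 2919

2919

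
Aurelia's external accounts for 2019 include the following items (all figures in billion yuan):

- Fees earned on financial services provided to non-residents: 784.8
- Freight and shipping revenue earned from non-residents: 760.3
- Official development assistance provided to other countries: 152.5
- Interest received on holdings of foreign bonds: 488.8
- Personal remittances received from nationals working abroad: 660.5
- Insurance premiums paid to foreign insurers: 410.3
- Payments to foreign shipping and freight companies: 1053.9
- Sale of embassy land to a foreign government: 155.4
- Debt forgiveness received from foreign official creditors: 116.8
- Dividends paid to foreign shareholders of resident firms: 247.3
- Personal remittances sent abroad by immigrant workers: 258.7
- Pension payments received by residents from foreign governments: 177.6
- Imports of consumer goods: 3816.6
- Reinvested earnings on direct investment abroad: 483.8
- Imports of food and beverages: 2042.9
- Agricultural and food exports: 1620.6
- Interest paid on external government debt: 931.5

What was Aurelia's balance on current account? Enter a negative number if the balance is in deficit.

-3937.3

Goods: -2042.9 + 1620.6 - 3816.6 = -4238.9
Services: -410.3 + 760.3 - 1053.9 + 784.8 = 80.9
Primary income: 488.8 - 247.3 + 483.8 - 931.5 = -206.2
Secondary income: -258.7 - 152.5 + 177.6 + 660.5 = 426.9
Current account = (-4238.9) + 80.9 + (-206.2) + 426.9 = -3937.3
(Excluded from the current account — capital account: sale of embassy land to a foreign government 155.4, debt forgiveness received from foreign official creditors 116.8.)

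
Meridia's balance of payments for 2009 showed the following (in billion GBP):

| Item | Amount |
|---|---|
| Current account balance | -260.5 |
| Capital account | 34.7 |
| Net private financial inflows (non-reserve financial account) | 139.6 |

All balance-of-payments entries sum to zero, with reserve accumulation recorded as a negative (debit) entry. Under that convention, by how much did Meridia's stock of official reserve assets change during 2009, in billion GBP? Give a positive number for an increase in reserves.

-86.2

Official reserve transactions balance = -((-260.5) + 34.7 + 139.6) = 86.2
An accumulation of reserves is recorded as a debit (negative entry), so the change in the stock of reserves is the negative of that balance.
Change in official reserves = -(86.2) = -86.2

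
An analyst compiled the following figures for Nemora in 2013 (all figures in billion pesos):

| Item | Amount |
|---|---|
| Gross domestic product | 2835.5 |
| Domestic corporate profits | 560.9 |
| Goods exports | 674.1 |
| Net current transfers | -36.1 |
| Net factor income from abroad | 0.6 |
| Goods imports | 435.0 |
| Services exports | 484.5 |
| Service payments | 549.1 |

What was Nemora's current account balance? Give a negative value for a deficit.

Goods balance = 674.1 - 435.0 = 239.1
Services balance = 484.5 - 549.1 = -64.6
Trade balance (goods + services) = 239.1 + (-64.6) = 174.5
Net primary income = 0.6
Net secondary income = -36.1
Current account = 174.5 + 0.6 + (-36.1) = 139.0

139.0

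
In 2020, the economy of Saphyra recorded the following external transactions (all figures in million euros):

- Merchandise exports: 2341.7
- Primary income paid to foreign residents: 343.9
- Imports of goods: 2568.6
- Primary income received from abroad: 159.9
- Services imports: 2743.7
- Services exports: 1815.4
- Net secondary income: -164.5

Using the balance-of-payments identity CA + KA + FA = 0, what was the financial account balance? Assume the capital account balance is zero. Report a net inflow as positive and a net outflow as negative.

1503.7

Goods balance = 2341.7 - 2568.6 = -226.9
Services balance = 1815.4 - 2743.7 = -928.3
Trade balance (goods + services) = -226.9 + (-928.3) = -1155.2
Net primary income = 159.9 - 343.9 = -184.0
Net secondary income = -164.5
Current account = -1155.2 + (-184.0) + (-164.5) = -1503.7
Financial account = -(-1503.7) = 1503.7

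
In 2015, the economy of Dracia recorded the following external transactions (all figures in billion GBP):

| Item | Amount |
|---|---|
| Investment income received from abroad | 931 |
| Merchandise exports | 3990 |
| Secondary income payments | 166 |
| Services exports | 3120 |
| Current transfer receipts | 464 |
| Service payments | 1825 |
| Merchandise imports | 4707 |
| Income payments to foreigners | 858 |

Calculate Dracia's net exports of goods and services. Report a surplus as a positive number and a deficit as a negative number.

Goods balance = 3990 - 4707 = -717
Services balance = 3120 - 1825 = 1295
Trade balance (goods + services) = -717 + 1295 = 578

578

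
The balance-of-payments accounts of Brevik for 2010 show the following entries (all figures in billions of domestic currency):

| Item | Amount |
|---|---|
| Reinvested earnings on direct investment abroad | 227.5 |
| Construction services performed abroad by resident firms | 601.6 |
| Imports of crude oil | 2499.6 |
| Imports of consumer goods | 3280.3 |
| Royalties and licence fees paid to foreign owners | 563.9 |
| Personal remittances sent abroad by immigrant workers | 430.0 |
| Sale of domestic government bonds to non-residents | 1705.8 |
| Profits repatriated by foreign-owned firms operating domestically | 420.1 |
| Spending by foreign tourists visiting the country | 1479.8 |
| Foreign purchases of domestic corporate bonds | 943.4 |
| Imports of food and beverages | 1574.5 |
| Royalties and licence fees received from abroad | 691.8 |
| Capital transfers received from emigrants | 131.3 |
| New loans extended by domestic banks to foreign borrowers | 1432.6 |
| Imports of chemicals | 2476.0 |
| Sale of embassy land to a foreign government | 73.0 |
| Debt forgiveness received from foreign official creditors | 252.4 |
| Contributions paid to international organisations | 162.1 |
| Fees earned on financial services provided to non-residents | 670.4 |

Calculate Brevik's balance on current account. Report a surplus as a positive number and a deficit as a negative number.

-7735.4

Goods: -3280.3 - 2476.0 - 2499.6 - 1574.5 = -9830.4
Services: 1479.8 + 670.4 + 601.6 - 563.9 + 691.8 = 2879.7
Primary income: 227.5 - 420.1 = -192.6
Secondary income: -162.1 - 430.0 = -592.1
Current account = (-9830.4) + 2879.7 + (-192.6) + (-592.1) = -7735.4
(Excluded from the current account — financial account: sale of domestic government bonds to non-residents 1705.8, foreign purchases of domestic corporate bonds 943.4, new loans extended by domestic banks to foreign borrowers 1432.6; capital account: capital transfers received from emigrants 131.3, sale of embassy land to a foreign government 73.0, debt forgiveness received from foreign official creditors 252.4.)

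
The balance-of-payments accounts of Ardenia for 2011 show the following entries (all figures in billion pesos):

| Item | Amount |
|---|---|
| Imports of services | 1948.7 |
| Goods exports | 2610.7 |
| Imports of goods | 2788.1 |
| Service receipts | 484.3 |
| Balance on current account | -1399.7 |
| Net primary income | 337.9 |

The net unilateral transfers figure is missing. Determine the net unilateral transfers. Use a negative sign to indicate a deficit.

-95.8

Current account = goods balance + services balance + net primary income + net secondary income
Sum of the known components = -1303.9
Net unilateral transfers = CA - (known components) = -1399.7 - (-1303.9) = -95.8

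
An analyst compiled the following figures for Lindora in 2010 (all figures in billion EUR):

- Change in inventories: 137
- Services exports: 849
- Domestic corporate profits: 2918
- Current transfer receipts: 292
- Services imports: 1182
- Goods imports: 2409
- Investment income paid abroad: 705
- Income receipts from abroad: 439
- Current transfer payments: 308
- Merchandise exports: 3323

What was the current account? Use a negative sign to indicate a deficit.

Goods balance = 3323 - 2409 = 914
Services balance = 849 - 1182 = -333
Trade balance (goods + services) = 914 + (-333) = 581
Net primary income = 439 - 705 = -266
Net secondary income = 292 - 308 = -16
Current account = 581 + (-266) + (-16) = 299

299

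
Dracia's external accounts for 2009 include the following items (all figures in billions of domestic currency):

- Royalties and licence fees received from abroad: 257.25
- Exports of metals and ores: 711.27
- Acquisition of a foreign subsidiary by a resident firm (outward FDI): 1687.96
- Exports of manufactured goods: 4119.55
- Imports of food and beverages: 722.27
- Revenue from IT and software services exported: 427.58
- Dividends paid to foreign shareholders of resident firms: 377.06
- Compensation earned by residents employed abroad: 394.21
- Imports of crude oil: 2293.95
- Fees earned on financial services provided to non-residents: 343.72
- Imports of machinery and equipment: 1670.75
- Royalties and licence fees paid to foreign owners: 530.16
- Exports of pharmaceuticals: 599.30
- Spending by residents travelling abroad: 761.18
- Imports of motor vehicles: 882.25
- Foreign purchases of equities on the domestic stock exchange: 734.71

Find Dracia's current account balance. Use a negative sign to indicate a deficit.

-384.74

Goods: -1670.75 + 599.30 - 722.27 - 882.25 + 4119.55 - 2293.95 + 711.27 = -139.10
Services: -761.18 - 530.16 + 257.25 + 427.58 + 343.72 = -262.79
Primary income: -377.06 + 394.21 = 17.15
Current account = (-139.10) + (-262.79) + 17.15 = -384.74
(Excluded from the current account — financial account: acquisition of a foreign subsidiary by a resident firm (outward FDI) 1687.96, foreign purchases of equities on the domestic stock exchange 734.71.)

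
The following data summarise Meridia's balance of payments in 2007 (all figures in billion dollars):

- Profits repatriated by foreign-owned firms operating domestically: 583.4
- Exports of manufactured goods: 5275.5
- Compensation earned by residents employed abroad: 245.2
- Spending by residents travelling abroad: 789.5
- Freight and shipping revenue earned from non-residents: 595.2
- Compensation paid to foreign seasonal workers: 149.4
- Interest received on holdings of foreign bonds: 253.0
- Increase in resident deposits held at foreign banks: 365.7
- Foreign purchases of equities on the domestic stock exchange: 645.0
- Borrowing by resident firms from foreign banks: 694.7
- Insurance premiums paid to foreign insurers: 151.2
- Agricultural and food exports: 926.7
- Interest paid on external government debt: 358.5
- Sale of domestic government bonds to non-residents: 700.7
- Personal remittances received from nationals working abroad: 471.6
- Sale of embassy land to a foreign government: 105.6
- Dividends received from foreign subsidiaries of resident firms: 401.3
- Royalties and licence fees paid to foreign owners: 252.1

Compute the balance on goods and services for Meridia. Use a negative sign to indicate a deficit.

Goods: 926.7 + 5275.5 = 6202.2
Services: -252.1 - 789.5 + 595.2 - 151.2 = -597.6
Trade balance = 6202.2 + (-597.6) = 5604.6
(Excluded from the trade balance — primary income: profits repatriated by foreign-owned firms operating domestically 583.4, compensation earned by residents employed abroad 245.2, compensation paid to foreign seasonal workers 149.4, interest received on holdings of foreign bonds 253.0, interest paid on external government debt 358.5, dividends received from foreign subsidiaries of resident firms 401.3; financial account: increase in resident deposits held at foreign banks 365.7, foreign purchases of equities on the domestic stock exchange 645.0, borrowing by resident firms from foreign banks 694.7, sale of domestic government bonds to non-residents 700.7; secondary income: personal remittances received from nationals working abroad 471.6; capital account: sale of embassy land to a foreign government 105.6.)

5604.6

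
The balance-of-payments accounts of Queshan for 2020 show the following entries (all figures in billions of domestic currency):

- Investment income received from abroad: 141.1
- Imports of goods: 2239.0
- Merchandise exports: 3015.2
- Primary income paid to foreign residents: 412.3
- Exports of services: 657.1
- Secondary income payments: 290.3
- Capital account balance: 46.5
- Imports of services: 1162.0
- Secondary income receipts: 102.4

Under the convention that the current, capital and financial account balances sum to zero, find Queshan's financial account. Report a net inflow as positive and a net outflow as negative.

Goods balance = 3015.2 - 2239.0 = 776.2
Services balance = 657.1 - 1162.0 = -504.9
Trade balance (goods + services) = 776.2 + (-504.9) = 271.3
Net primary income = 141.1 - 412.3 = -271.2
Net secondary income = 102.4 - 290.3 = -187.9
Current account = 271.3 + (-271.2) + (-187.9) = -187.8
Financial account = -(-187.8 + 46.5) = 141.3

141.3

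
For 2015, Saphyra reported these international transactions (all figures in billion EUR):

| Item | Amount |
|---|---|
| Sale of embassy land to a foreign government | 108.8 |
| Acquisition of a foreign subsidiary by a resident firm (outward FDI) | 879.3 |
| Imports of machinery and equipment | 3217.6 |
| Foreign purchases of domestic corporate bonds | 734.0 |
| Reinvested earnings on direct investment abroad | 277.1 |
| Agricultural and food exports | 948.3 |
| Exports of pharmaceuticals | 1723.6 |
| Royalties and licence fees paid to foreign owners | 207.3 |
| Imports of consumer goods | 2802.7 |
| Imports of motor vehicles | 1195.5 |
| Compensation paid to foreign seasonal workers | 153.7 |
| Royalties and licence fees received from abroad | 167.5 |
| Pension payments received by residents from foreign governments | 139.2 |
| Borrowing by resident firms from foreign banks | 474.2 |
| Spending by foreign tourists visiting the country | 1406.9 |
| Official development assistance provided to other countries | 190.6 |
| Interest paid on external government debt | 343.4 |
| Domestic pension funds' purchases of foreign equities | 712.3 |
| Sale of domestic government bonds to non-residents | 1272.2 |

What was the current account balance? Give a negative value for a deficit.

Goods: -1195.5 + 1723.6 - 3217.6 - 2802.7 + 948.3 = -4543.9
Services: 167.5 + 1406.9 - 207.3 = 1367.1
Primary income: -343.4 - 153.7 + 277.1 = -220.0
Secondary income: -190.6 + 139.2 = -51.4
Current account = (-4543.9) + 1367.1 + (-220.0) + (-51.4) = -3448.2
(Excluded from the current account — capital account: sale of embassy land to a foreign government 108.8; financial account: acquisition of a foreign subsidiary by a resident firm (outward FDI) 879.3, foreign purchases of domestic corporate bonds 734.0, borrowing by resident firms from foreign banks 474.2, domestic pension funds' purchases of foreign equities 712.3, sale of domestic government bonds to non-residents 1272.2.)

-3448.2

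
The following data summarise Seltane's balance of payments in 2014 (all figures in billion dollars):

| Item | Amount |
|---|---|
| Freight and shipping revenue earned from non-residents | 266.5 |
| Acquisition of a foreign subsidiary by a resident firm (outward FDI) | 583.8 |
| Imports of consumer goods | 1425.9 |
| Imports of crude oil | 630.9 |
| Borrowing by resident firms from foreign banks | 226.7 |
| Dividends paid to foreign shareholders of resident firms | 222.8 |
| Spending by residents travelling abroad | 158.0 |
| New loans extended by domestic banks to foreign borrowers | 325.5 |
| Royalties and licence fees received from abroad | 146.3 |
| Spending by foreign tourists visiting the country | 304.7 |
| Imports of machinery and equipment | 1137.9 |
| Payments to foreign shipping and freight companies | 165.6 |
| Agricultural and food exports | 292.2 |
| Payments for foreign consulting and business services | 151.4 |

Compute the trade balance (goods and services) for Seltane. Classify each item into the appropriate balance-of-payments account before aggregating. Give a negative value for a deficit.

-2660.0

Goods: -1137.9 - 1425.9 + 292.2 - 630.9 = -2902.5
Services: -158.0 + 146.3 + 304.7 - 151.4 - 165.6 + 266.5 = 242.5
Trade balance = -2902.5 + 242.5 = -2660.0
(Excluded from the trade balance — financial account: acquisition of a foreign subsidiary by a resident firm (outward FDI) 583.8, borrowing by resident firms from foreign banks 226.7, new loans extended by domestic banks to foreign borrowers 325.5; primary income: dividends paid to foreign shareholders of resident firms 222.8.)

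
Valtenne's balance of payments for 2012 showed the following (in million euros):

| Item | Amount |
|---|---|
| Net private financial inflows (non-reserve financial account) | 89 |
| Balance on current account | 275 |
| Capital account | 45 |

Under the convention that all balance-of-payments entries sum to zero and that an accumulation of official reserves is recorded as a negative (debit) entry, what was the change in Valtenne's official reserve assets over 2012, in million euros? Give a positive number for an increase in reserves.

409

Official reserve transactions balance = -(275 + 45 + 89) = -409
An accumulation of reserves is recorded as a debit (negative entry), so the change in the stock of reserves is the negative of that balance.
Change in official reserves = -(-409) = 409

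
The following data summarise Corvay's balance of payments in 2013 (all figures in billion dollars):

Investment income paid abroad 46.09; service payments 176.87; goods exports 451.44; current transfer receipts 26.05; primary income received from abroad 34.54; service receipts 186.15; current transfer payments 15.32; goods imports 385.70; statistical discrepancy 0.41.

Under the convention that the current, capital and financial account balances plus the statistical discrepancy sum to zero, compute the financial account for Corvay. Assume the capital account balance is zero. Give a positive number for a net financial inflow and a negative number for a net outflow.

Goods balance = 451.44 - 385.70 = 65.74
Services balance = 186.15 - 176.87 = 9.28
Trade balance (goods + services) = 65.74 + 9.28 = 75.02
Net primary income = 34.54 - 46.09 = -11.55
Net secondary income = 26.05 - 15.32 = 10.73
Current account = 75.02 + (-11.55) + 10.73 = 74.20
Financial account = -(74.20 + 0.41) = -74.61

-74.61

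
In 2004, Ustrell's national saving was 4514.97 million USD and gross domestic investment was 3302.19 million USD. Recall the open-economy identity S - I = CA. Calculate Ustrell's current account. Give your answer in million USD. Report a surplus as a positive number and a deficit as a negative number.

1212.78

S - I = CA (net lending to the rest of the world).
CA = S - I = 4514.97 - 3302.19 = 1212.78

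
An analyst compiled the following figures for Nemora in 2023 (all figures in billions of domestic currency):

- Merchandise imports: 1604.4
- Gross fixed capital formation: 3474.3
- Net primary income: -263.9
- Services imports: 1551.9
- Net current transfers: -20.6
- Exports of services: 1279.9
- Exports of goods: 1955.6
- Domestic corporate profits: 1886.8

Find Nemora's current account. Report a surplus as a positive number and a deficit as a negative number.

-205.3

Goods balance = 1955.6 - 1604.4 = 351.2
Services balance = 1279.9 - 1551.9 = -272.0
Trade balance (goods + services) = 351.2 + (-272.0) = 79.2
Net primary income = -263.9
Net secondary income = -20.6
Current account = 79.2 + (-263.9) + (-20.6) = -205.3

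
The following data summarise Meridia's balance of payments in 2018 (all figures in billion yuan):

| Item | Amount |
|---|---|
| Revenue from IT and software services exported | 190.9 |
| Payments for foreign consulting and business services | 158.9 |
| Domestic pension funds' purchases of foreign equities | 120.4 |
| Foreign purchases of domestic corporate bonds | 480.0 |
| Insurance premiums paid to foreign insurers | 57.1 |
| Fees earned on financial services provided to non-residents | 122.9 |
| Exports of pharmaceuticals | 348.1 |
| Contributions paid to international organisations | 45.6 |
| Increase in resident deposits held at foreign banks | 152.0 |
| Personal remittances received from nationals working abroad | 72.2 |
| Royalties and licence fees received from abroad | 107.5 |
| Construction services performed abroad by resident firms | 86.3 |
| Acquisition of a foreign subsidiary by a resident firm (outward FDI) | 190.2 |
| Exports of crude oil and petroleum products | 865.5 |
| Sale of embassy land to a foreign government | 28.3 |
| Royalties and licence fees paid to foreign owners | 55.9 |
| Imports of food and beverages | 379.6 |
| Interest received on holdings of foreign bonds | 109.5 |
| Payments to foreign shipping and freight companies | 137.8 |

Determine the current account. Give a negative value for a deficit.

1068.0

Goods: 348.1 - 379.6 + 865.5 = 834.0
Services: 86.3 - 57.1 + 122.9 + 190.9 - 137.8 - 55.9 + 107.5 - 158.9 = 97.9
Primary income: 109.5
Secondary income: 72.2 - 45.6 = 26.6
Current account = 834.0 + 97.9 + 109.5 + 26.6 = 1068.0
(Excluded from the current account — financial account: domestic pension funds' purchases of foreign equities 120.4, foreign purchases of domestic corporate bonds 480.0, increase in resident deposits held at foreign banks 152.0, acquisition of a foreign subsidiary by a resident firm (outward FDI) 190.2; capital account: sale of embassy land to a foreign government 28.3.)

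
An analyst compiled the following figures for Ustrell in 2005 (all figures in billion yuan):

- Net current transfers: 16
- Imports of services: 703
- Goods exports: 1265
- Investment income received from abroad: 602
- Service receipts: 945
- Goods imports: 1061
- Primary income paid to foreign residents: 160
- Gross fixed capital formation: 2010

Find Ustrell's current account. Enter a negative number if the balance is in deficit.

904

Goods balance = 1265 - 1061 = 204
Services balance = 945 - 703 = 242
Trade balance (goods + services) = 204 + 242 = 446
Net primary income = 602 - 160 = 442
Net secondary income = 16
Current account = 446 + 442 + 16 = 904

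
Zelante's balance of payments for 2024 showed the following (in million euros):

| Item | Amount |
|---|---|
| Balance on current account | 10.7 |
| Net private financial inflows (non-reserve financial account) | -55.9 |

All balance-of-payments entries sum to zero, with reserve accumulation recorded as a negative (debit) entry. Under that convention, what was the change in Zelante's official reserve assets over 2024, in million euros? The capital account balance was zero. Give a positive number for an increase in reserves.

-45.2

Official reserve transactions balance = -(10.7 + (-55.9)) = 45.2
An accumulation of reserves is recorded as a debit (negative entry), so the change in the stock of reserves is the negative of that balance.
Change in official reserves = -(45.2) = -45.2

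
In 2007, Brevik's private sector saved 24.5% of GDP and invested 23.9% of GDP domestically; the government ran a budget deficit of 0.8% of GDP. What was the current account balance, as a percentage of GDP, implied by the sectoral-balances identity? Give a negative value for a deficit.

-0.2

By the sectoral-balances identity, CA = (S_private - I) + (T - G).
Private balance = 24.5 - 23.9 = 0.6
Government balance (T - G) = -0.8
CA = 0.6 + (-0.8) = -0.2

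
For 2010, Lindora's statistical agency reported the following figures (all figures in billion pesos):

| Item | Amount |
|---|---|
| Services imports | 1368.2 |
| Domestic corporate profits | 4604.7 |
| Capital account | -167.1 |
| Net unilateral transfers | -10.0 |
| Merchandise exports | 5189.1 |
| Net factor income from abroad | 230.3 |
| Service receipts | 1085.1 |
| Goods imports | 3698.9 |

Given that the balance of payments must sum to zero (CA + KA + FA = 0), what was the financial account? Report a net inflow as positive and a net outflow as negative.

-1260.3

Goods balance = 5189.1 - 3698.9 = 1490.2
Services balance = 1085.1 - 1368.2 = -283.1
Trade balance (goods + services) = 1490.2 + (-283.1) = 1207.1
Net primary income = 230.3
Net secondary income = -10.0
Current account = 1207.1 + 230.3 + (-10.0) = 1427.4
Financial account = -(1427.4 + (-167.1)) = -1260.3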